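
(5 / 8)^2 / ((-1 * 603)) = -25 / 38592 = -0.00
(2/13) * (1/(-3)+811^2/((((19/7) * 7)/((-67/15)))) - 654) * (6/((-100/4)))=5733.28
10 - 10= 0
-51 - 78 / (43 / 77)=-8199 / 43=-190.67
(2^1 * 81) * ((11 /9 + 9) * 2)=3312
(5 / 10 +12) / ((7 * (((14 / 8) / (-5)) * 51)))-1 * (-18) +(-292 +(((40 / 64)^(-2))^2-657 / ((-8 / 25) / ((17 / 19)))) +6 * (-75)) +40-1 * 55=262204359283 / 237405000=1104.46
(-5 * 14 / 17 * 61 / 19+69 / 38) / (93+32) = -7367 / 80750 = -0.09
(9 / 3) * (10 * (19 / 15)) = 38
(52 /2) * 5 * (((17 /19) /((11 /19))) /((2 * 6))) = 16.74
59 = 59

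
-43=-43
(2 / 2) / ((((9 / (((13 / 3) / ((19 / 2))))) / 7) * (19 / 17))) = 3094 / 9747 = 0.32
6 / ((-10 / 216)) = -648 / 5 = -129.60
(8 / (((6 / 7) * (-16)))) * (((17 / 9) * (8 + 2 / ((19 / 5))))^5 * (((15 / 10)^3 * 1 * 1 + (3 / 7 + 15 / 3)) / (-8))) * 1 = 13777893348183 / 19808792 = 695544.35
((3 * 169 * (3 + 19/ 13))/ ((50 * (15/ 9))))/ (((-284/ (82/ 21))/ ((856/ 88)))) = -3.63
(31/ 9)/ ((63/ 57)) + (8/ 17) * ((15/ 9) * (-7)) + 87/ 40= -25549/ 128520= -0.20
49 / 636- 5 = -3131 / 636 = -4.92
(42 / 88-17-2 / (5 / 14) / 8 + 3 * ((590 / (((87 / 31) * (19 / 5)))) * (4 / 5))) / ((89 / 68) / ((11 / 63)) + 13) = 238126837 / 42236905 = 5.64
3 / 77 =0.04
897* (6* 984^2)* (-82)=-427314610944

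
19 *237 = 4503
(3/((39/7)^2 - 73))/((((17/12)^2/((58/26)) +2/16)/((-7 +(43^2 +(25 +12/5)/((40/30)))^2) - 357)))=-243860.45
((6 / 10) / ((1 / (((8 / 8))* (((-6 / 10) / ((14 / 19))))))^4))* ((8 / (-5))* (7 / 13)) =-31668003 / 139343750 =-0.23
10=10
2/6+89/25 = 292/75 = 3.89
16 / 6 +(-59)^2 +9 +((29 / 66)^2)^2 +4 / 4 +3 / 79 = 3493.74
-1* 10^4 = -10000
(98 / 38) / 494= 49 / 9386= 0.01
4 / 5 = 0.80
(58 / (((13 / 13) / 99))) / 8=2871 / 4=717.75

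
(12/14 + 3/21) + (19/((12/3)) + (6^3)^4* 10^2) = 870712934423/4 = 217678233605.75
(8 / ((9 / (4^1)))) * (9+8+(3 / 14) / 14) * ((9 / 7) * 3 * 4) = 320160 / 343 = 933.41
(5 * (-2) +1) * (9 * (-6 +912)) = -73386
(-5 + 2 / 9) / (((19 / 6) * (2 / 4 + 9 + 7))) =-172 / 1881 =-0.09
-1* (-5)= 5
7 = 7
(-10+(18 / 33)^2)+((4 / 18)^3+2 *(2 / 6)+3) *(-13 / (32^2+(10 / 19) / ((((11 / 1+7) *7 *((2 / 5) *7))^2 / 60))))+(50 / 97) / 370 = -288315288989168929 / 29577548684872287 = -9.75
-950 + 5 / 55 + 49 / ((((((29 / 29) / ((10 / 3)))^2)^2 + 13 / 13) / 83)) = 342033631 / 110891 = 3084.41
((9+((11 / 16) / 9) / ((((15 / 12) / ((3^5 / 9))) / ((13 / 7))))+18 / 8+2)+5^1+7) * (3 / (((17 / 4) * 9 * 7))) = 3964 / 12495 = 0.32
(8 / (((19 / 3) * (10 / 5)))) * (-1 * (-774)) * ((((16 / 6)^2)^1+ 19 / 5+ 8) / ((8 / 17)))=1866243 / 95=19644.66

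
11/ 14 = 0.79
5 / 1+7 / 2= 17 / 2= 8.50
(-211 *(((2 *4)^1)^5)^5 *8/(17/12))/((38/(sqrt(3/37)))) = -382625021908030133794504704 *sqrt(111)/11951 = -337311082587289691121458.60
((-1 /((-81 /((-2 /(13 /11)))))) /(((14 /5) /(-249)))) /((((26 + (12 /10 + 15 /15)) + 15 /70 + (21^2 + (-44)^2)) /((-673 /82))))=-15361225 /2423142189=-0.01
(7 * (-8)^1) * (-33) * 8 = 14784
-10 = -10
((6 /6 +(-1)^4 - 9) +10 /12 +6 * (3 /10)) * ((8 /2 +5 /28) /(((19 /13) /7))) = -66417 /760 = -87.39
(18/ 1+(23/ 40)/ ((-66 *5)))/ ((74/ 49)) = 314629/ 26400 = 11.92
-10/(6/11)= -55/3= -18.33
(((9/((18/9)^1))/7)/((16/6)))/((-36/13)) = -39/448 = -0.09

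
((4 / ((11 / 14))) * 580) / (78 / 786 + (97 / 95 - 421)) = -404213600 / 57479433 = -7.03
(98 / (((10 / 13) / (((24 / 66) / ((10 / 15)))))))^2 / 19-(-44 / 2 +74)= 11618984 / 57475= 202.16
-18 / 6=-3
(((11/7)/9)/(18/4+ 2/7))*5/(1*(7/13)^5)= 40842230/10134621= 4.03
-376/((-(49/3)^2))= 1.41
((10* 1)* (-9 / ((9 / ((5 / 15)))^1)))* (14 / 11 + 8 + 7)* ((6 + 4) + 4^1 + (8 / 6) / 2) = -7160 / 9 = -795.56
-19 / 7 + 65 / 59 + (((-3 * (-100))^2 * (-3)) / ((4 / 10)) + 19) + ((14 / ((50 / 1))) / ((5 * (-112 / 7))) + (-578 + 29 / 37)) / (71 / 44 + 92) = -21242720010407137 / 31471219500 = -674988.78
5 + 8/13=73/13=5.62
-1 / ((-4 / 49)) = 12.25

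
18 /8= 9 /4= 2.25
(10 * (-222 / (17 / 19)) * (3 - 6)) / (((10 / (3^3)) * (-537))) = -113886 / 3043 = -37.43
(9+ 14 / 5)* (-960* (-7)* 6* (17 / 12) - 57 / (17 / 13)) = 57247641 / 85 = 673501.66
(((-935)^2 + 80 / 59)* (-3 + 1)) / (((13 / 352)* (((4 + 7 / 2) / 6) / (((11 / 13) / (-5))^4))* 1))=-425313623147776 / 13691429375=-31064.22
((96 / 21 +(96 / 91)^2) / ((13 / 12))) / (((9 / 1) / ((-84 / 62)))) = -376576 / 476749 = -0.79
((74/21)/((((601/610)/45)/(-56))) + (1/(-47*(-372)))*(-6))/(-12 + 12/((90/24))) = 78922779005/77057816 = 1024.20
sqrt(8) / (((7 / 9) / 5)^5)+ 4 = 4+ 369056250 * sqrt(2) / 16807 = 31057.99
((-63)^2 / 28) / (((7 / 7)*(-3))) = -189 / 4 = -47.25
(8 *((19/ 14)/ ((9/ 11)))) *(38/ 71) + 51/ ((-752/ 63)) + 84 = 292068251/ 3363696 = 86.83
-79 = -79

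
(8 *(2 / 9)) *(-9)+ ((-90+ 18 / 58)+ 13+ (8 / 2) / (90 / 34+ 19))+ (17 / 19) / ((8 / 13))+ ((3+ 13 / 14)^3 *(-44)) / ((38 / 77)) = -5496.90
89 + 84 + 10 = 183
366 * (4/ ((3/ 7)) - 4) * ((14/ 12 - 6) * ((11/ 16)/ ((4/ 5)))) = -97295/ 12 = -8107.92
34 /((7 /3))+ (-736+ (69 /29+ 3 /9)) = -437698 /609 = -718.72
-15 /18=-5 /6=-0.83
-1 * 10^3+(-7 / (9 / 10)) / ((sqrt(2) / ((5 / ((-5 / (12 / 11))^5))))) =-1000+193536 * sqrt(2) / 20131375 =-999.99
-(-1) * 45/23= 45/23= 1.96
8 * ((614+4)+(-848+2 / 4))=-1836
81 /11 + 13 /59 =4922 /649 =7.58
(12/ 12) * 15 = 15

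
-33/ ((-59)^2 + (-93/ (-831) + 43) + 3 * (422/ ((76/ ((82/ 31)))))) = -163153/ 17641164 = -0.01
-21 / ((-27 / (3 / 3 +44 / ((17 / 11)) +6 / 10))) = 1988 / 85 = 23.39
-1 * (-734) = 734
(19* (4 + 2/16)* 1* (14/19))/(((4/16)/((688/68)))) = 39732/17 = 2337.18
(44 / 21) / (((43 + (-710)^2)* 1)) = 44 / 10587003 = 0.00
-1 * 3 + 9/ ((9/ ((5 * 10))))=47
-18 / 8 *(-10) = 45 / 2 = 22.50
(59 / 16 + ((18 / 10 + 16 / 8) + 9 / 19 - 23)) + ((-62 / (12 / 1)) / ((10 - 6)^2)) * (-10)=-13463 / 1140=-11.81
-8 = -8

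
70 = 70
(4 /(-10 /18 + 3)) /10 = 9 /55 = 0.16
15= 15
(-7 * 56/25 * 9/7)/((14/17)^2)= -5202/175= -29.73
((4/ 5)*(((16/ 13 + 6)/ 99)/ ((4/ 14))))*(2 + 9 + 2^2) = 1316/ 429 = 3.07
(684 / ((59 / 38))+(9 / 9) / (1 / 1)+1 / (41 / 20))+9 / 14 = 14991565 / 33866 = 442.67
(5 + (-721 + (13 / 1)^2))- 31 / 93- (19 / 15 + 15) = -2818 / 5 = -563.60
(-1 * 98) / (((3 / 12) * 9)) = -392 / 9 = -43.56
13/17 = 0.76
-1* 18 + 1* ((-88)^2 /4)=1918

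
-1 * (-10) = 10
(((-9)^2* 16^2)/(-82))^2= 107495424/1681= 63947.31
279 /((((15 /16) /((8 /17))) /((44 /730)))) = 261888 /31025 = 8.44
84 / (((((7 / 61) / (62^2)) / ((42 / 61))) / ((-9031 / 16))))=-1093527666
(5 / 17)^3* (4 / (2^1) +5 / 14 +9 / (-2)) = -1875 / 34391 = -0.05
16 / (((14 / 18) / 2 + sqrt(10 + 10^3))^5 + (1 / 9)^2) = -22669574122715383296 / 749957652619276534901663755 + 11672600974991852544 *sqrt(1010) / 749957652619276534901663755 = 0.00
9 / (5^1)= 9 / 5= 1.80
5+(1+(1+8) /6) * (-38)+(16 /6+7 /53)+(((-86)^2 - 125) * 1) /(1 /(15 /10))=3440537 /318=10819.30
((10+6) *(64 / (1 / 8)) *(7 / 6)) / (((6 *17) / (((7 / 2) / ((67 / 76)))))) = 3813376 / 10251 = 372.00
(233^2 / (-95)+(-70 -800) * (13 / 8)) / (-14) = 141.80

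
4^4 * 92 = 23552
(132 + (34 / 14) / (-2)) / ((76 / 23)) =39.58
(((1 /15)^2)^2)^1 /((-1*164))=-1 /8302500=-0.00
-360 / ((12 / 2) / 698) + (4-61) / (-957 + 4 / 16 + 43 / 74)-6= -1975801694 / 47171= -41885.94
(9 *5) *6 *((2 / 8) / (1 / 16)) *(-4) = -4320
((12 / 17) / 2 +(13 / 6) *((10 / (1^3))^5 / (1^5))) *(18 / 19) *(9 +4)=861901404 / 323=2668425.40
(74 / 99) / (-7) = -0.11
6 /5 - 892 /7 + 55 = -2493 /35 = -71.23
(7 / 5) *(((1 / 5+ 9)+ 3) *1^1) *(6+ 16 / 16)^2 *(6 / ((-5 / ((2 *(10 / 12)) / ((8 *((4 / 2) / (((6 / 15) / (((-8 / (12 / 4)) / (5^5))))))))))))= 1569225 / 32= 49038.28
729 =729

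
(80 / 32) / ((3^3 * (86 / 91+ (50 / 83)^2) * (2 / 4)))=0.14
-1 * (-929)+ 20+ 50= 999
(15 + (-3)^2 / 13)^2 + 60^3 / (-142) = -1274.88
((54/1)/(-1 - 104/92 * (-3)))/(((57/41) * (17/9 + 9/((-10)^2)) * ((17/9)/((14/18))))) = 21387240/6327893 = 3.38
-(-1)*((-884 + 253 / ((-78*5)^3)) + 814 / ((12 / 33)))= 80347585247 / 59319000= 1354.50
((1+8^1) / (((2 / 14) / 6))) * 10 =3780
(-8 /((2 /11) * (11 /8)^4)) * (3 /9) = -4.10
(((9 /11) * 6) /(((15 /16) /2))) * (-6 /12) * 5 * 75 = -21600 /11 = -1963.64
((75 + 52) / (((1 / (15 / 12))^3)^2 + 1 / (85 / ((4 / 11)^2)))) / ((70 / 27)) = 185.76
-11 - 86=-97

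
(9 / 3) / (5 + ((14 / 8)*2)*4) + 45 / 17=906 / 323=2.80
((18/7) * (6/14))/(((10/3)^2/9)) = 2187/2450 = 0.89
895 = 895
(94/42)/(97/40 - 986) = -1880/826203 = -0.00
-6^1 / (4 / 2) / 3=-1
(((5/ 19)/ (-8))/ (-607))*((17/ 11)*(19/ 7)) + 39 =14582653/ 373912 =39.00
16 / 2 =8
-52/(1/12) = -624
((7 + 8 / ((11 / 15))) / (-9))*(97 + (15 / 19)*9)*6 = -779332 / 627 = -1242.95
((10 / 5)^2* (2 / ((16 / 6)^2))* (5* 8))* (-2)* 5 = -450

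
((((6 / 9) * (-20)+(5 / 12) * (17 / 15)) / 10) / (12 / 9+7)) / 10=-463 / 30000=-0.02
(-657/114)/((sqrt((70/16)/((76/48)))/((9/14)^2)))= -5913 *sqrt(3990)/260680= -1.43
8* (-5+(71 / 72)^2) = -20879 / 648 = -32.22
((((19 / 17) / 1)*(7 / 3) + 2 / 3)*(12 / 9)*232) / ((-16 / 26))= -251836 / 153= -1645.99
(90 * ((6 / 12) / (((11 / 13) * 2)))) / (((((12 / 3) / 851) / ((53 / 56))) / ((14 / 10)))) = 5277051 / 704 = 7495.81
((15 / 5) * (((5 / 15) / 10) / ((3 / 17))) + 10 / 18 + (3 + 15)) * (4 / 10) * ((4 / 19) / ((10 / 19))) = 3442 / 1125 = 3.06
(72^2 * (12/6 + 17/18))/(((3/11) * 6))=9328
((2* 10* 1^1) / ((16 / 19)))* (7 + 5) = 285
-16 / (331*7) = -16 / 2317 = -0.01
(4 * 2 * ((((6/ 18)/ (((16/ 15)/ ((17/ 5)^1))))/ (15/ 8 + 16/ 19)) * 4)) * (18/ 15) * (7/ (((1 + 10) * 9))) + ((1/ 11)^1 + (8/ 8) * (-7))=-56924/ 9735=-5.85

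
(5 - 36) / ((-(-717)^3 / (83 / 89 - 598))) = 549103 / 10935187119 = 0.00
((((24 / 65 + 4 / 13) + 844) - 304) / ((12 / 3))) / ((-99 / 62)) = -544732 / 6435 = -84.65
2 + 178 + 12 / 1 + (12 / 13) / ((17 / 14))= 42600 / 221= 192.76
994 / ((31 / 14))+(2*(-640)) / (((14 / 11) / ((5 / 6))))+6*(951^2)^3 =2889451043784721989742 / 651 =4438480866028758816.81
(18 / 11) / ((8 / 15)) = 135 / 44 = 3.07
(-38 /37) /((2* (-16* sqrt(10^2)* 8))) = 0.00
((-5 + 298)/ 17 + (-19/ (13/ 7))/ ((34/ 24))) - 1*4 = 1329/ 221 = 6.01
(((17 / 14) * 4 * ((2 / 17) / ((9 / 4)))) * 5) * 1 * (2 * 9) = 160 / 7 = 22.86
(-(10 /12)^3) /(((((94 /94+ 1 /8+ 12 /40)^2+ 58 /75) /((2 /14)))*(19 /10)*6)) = -125000 /48331269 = -0.00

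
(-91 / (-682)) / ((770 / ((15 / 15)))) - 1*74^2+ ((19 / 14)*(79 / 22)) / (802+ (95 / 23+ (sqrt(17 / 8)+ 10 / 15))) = -5475.99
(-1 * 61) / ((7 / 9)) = -549 / 7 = -78.43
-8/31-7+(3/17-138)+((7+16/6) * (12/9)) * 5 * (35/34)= -78.74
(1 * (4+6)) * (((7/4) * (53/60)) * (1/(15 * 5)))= 0.21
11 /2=5.50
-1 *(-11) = 11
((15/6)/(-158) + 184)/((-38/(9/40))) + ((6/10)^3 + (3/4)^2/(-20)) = -1353159/1501000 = -0.90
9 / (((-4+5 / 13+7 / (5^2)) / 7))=-20475 / 1084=-18.89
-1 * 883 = -883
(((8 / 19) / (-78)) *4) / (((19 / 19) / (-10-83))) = 496 / 247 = 2.01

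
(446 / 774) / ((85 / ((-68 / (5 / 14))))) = -12488 / 9675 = -1.29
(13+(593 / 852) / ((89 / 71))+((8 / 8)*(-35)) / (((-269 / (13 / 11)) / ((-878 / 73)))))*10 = 13502390095 / 115347738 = 117.06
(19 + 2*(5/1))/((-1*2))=-29/2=-14.50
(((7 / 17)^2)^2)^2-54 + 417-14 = 2434545111710 / 6975757441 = 349.00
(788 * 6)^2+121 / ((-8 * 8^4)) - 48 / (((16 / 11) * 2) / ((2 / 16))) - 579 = 732476307335 / 32768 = 22353402.93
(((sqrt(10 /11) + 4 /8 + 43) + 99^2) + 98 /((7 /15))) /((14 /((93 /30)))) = 31 *sqrt(110) /1540 + 623379 /280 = 2226.56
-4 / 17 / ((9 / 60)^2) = -10.46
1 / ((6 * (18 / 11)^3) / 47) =62557 / 34992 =1.79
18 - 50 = -32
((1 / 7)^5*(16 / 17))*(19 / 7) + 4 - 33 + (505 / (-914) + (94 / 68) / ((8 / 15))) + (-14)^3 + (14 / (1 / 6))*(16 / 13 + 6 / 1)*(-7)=-1335112590568307 / 190115136848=-7022.65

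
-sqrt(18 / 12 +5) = -sqrt(26) / 2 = -2.55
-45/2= -22.50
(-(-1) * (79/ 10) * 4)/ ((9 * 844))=79/ 18990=0.00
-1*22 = -22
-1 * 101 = -101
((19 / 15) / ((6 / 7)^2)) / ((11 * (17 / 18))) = 931 / 5610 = 0.17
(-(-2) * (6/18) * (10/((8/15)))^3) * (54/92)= 3796875/1472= 2579.40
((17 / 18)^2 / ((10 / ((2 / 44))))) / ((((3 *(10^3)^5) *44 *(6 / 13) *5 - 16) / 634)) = 1190969 / 141134399999999992586880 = 0.00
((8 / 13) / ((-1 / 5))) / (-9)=40 / 117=0.34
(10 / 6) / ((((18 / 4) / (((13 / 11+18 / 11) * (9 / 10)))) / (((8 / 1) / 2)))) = 124 / 33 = 3.76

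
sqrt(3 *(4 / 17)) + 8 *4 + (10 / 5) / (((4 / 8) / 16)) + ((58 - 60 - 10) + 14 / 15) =2 *sqrt(51) / 17 + 1274 / 15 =85.77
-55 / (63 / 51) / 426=-935 / 8946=-0.10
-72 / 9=-8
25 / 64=0.39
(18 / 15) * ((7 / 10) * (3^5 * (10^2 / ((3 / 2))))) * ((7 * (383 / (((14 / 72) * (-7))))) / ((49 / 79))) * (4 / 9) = -941113728 / 49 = -19206402.61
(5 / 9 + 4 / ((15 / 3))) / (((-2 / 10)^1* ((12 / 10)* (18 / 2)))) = -305 / 486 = -0.63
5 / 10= 0.50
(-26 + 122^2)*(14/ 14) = 14858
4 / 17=0.24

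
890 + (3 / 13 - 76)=10585 / 13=814.23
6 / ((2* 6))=0.50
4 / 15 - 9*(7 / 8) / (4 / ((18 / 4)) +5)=-6809 / 6360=-1.07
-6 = -6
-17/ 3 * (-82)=1394/ 3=464.67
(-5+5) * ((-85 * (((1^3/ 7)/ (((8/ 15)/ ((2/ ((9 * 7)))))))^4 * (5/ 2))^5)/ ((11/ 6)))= 0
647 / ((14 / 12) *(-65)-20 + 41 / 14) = -13587 / 1951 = -6.96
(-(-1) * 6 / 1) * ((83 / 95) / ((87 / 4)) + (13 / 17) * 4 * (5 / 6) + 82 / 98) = 47173222 / 2294915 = 20.56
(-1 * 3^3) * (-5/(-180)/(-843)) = 1/1124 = 0.00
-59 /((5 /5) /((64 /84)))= -944 /21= -44.95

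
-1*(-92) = 92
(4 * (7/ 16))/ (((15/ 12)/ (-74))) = -518/ 5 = -103.60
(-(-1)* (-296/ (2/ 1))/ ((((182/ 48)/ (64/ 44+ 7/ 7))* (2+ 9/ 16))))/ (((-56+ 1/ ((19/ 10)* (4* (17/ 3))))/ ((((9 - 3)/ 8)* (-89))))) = -66166854912/ 1484083601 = -44.58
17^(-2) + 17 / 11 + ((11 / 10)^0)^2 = 2.55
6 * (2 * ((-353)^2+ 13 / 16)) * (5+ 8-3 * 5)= -5981271 / 2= -2990635.50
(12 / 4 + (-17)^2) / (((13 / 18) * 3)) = 1752 / 13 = 134.77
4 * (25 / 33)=100 / 33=3.03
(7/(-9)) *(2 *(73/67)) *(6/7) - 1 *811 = -163303/201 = -812.45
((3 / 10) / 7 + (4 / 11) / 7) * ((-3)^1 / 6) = -0.05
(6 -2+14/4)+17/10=46/5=9.20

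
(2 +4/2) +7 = 11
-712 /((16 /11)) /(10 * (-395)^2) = -979 /3120500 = -0.00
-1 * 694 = -694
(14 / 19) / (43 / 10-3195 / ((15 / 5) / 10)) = -140 / 2022683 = -0.00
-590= -590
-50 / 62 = -25 / 31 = -0.81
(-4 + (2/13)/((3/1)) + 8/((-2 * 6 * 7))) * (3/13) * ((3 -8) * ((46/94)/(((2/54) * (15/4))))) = 914112/55601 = 16.44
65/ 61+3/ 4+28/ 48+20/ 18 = 1927/ 549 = 3.51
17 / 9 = 1.89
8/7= 1.14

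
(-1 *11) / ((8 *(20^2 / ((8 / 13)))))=-11 / 5200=-0.00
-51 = -51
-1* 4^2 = -16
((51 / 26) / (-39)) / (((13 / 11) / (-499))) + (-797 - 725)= -6594355 / 4394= -1500.76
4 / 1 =4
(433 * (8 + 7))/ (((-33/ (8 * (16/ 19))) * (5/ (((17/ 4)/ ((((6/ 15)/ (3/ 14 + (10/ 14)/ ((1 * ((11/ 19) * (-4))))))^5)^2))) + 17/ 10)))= -7742064860806948902500000000/ 13153572487749438984875106359097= -0.00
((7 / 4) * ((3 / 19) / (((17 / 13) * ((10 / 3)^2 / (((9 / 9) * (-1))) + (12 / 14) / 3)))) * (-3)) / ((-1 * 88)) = -51597 / 77540672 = -0.00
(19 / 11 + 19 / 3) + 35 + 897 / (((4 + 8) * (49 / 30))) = 287263 / 3234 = 88.83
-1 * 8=-8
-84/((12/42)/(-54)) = 15876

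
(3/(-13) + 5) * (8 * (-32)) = -15872/13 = -1220.92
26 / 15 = 1.73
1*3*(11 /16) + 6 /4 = 57 /16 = 3.56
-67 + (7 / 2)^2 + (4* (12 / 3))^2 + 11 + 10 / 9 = 7681 / 36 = 213.36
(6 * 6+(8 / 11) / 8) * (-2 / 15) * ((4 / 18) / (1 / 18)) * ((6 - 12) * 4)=25408 / 55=461.96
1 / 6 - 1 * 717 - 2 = -718.83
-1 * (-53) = 53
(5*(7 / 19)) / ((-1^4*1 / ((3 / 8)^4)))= -2835 / 77824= -0.04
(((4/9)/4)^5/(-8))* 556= -139/118098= -0.00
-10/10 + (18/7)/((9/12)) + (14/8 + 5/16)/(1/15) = 3737/112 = 33.37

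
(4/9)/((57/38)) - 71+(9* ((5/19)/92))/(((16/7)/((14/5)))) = -26683549/377568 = -70.67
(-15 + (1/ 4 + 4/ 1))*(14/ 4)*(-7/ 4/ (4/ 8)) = 2107/ 16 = 131.69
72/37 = 1.95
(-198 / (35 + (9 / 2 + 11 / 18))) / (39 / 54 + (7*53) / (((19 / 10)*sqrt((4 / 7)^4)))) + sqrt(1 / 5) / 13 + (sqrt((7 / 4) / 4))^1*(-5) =-5*sqrt(7) / 4- 128304 / 15561817 + sqrt(5) / 65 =-3.28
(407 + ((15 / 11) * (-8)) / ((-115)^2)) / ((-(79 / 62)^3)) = -2822194616248 / 14344969705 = -196.74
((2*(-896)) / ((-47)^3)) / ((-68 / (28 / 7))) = -1792 / 1764991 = -0.00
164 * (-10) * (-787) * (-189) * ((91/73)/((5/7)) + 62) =-1135143508968/73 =-15549911081.75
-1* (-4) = 4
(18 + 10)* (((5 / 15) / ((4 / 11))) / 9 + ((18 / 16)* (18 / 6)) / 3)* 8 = 274.81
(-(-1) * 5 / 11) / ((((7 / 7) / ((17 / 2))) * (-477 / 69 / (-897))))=584545 / 1166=501.33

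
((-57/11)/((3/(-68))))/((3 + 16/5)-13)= -190/11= -17.27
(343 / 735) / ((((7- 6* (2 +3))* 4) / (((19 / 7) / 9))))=-19 / 12420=-0.00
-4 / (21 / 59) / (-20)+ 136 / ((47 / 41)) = 119.20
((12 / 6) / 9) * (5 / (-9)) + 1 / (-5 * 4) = -281 / 1620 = -0.17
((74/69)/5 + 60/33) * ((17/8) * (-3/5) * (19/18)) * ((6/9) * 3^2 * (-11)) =1245811/6900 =180.55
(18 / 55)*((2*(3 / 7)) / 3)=36 / 385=0.09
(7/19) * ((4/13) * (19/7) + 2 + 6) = 804/247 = 3.26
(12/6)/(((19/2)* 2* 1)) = 2/19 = 0.11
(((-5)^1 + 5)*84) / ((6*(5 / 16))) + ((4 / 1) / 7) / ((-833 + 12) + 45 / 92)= -368 / 528409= -0.00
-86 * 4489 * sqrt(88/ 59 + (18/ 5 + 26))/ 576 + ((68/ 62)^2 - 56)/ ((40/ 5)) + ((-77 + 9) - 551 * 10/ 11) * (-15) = 180273325/ 21142 - 193027 * sqrt(676435)/ 42480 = 4789.58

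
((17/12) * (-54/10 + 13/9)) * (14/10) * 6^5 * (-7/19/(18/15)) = 1779288/95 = 18729.35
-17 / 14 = -1.21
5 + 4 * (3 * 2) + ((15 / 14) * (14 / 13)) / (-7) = 2624 / 91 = 28.84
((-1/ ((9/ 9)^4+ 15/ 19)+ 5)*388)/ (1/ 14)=410116/ 17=24124.47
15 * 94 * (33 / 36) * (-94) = -121495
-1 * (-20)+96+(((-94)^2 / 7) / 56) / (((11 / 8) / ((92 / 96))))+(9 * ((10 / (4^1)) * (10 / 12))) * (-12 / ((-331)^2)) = 46666889861 / 354320274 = 131.71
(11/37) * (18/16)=99/296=0.33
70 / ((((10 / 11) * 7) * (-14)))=-11 / 14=-0.79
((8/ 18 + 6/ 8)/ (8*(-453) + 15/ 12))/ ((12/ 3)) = -1/ 12132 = -0.00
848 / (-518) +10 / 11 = -0.73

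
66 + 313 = 379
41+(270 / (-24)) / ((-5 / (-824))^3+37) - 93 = -1082726368996 / 20700620413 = -52.30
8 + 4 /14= 58 /7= 8.29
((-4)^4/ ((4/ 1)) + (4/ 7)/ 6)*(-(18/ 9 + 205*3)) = -830482/ 21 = -39546.76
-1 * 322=-322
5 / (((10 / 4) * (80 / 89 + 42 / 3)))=89 / 663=0.13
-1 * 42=-42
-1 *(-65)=65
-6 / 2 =-3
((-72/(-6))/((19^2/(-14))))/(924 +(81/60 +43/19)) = -3360/6697367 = -0.00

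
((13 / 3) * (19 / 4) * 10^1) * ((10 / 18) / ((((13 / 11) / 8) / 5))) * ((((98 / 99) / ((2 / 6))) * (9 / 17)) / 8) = 116375 / 153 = 760.62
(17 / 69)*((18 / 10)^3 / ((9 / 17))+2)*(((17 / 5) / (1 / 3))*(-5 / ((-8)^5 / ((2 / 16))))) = 470203 / 753664000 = 0.00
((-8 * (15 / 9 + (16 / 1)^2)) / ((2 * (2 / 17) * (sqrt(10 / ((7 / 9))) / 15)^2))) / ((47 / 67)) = -30815645 / 141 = -218550.67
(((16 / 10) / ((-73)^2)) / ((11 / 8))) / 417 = 64 / 122220615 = 0.00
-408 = -408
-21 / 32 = -0.66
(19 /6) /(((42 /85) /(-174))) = -46835 /42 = -1115.12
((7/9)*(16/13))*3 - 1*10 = -278/39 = -7.13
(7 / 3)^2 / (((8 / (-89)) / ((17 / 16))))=-74137 / 1152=-64.36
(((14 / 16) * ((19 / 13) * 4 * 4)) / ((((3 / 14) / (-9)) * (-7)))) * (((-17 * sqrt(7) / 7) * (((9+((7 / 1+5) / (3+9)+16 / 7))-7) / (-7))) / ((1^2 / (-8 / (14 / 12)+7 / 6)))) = -3389.56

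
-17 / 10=-1.70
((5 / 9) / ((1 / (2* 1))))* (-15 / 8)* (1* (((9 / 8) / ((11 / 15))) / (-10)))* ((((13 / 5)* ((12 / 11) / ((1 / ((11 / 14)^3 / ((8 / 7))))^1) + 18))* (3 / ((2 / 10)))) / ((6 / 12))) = 127018125 / 275968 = 460.26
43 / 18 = 2.39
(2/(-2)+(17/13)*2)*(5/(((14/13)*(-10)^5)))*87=-261/40000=-0.01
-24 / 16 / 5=-3 / 10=-0.30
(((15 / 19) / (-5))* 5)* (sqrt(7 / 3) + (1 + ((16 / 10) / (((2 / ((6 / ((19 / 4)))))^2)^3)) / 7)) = -5* sqrt(21) / 19 - 5011481121 / 6257102173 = -2.01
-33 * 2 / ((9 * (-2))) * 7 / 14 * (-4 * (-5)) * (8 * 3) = 880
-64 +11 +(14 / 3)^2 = -281 / 9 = -31.22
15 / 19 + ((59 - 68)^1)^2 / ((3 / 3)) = 1554 / 19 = 81.79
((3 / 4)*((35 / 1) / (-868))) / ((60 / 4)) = -1 / 496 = -0.00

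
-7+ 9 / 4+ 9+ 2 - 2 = 17 / 4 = 4.25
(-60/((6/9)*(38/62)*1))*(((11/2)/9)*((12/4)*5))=-25575/19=-1346.05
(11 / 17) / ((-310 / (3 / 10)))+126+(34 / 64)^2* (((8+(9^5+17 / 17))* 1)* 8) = 112540124847 / 843200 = 133467.89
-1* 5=-5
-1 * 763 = -763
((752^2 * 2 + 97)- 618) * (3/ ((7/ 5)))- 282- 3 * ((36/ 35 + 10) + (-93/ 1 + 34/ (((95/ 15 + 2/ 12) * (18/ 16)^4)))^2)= 2398000.24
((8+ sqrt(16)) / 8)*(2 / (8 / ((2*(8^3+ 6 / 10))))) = 7689 / 20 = 384.45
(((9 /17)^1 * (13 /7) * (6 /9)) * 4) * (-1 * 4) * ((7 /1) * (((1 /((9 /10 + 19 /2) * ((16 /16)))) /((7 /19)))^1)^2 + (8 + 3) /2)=-62.68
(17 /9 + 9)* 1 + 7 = 161 /9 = 17.89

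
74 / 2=37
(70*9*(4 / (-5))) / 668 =-126 / 167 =-0.75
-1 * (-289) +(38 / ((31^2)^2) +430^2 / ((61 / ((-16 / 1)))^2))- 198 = 44027026933129 / 3436421641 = 12811.88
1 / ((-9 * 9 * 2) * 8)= -1 / 1296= -0.00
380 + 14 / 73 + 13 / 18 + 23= 530743 / 1314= 403.91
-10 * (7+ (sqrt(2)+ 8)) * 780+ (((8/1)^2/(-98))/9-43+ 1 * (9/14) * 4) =-51614861/441-7800 * sqrt(2) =-128071.37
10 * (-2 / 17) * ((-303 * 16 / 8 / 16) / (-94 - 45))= -1515 / 4726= -0.32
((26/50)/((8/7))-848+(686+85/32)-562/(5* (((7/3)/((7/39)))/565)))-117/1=-53674043/10400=-5160.97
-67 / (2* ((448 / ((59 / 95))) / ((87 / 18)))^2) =-196143907 / 130417459200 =-0.00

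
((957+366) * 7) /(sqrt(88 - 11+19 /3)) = 9261 * sqrt(30) /50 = 1014.49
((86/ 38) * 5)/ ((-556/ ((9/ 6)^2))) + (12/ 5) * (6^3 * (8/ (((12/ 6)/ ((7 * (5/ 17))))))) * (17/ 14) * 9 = 1971494001/ 42256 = 46655.95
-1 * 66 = -66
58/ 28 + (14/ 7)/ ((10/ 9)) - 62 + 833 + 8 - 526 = 17981/ 70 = 256.87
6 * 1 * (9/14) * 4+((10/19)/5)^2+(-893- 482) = -3435609/2527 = -1359.56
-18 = -18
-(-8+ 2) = 6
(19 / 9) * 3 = 19 / 3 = 6.33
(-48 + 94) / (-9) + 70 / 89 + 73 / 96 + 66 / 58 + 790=585425623 / 743328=787.57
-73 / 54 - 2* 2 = -289 / 54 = -5.35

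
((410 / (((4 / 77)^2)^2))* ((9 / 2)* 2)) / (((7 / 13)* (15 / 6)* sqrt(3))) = 8029958937* sqrt(3) / 64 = 217317138.46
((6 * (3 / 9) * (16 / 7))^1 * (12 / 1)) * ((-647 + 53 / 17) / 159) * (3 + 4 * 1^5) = -1401088 / 901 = -1555.04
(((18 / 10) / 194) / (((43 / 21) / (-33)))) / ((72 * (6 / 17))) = -0.01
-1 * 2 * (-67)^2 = -8978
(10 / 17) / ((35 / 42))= 12 / 17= 0.71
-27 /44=-0.61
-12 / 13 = -0.92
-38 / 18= -19 / 9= -2.11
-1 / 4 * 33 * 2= -33 / 2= -16.50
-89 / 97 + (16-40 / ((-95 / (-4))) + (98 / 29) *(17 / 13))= 12379699 / 694811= 17.82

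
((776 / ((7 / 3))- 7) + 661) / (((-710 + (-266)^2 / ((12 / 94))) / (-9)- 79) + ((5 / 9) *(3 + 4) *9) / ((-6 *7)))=-372924 / 23279081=-0.02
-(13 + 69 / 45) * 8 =-1744 / 15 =-116.27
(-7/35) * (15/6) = -1/2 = -0.50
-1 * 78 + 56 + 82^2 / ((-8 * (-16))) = 977 / 32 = 30.53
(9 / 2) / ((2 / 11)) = 99 / 4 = 24.75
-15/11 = -1.36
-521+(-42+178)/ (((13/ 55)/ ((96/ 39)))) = 151311/ 169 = 895.33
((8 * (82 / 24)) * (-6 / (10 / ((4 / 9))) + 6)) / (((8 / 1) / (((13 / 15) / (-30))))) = -22919 / 40500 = -0.57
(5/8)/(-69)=-5/552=-0.01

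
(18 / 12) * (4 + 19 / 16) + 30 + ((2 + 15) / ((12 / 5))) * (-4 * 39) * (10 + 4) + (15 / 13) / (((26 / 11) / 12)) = -83425759 / 5408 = -15426.36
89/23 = 3.87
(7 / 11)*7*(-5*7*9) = -15435 / 11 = -1403.18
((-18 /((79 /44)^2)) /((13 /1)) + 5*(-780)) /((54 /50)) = -3611.51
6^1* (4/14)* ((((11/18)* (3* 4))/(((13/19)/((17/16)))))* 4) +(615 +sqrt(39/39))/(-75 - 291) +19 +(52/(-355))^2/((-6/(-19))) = 66789405171/699564775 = 95.47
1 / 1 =1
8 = 8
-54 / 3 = -18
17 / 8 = 2.12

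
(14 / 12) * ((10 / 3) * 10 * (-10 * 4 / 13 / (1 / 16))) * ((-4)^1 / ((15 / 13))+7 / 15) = 224000 / 39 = 5743.59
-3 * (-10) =30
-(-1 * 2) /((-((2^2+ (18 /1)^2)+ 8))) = -1 /168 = -0.01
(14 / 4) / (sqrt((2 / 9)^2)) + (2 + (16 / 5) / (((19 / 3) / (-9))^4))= 80276179 / 2606420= 30.80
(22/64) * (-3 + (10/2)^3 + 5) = 43.66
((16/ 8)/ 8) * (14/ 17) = 7/ 34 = 0.21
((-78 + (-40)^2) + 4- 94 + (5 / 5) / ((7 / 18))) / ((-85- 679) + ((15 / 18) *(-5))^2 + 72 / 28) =-361512 / 187505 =-1.93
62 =62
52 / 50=26 / 25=1.04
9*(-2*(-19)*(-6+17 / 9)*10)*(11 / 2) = -77330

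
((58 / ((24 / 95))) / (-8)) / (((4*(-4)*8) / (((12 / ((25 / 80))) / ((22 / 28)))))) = 3857 / 352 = 10.96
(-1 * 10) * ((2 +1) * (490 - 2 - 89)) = -11970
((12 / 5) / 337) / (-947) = -12 / 1595695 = -0.00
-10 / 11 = -0.91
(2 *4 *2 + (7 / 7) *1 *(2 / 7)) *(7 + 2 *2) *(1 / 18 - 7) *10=-261250 / 21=-12440.48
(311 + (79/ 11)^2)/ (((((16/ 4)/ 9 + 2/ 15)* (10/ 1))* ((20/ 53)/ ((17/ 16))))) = 11117439/ 62920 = 176.69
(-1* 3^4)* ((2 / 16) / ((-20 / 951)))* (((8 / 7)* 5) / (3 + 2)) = 77031 / 140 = 550.22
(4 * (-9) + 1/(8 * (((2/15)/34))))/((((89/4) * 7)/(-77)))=363/178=2.04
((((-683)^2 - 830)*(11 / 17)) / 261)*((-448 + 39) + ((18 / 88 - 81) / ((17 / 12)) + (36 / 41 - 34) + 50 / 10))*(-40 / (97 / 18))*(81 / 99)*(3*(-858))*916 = -272269904764225380480 / 33331237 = -8168610866864.18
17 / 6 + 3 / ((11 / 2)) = 223 / 66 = 3.38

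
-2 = -2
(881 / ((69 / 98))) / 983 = 86338 / 67827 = 1.27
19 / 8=2.38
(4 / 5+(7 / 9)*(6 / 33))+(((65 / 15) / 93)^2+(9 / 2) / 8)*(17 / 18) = 1818325247 / 1233001440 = 1.47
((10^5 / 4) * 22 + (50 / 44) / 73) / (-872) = -883300025 / 1400432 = -630.73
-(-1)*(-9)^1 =-9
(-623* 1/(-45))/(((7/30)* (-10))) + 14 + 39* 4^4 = 149881/15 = 9992.07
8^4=4096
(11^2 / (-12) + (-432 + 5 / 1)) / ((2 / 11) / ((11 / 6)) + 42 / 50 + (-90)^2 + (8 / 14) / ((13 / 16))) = -1443817375 / 26762155572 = -0.05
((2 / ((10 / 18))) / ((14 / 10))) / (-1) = -2.57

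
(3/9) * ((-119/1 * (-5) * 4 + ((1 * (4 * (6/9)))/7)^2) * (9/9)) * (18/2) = 1049644/147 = 7140.44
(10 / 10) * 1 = 1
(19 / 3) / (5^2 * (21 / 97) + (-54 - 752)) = -1843 / 232971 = -0.01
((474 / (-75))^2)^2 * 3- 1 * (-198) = 1946947638 / 390625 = 4984.19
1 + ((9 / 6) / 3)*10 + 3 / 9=19 / 3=6.33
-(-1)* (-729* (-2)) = 1458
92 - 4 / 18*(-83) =994 / 9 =110.44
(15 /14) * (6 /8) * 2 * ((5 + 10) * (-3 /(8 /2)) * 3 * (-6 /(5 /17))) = 61965 /56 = 1106.52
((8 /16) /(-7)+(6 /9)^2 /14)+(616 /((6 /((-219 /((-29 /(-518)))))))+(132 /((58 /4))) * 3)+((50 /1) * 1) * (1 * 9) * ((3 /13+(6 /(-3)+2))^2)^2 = -41909880214165 /104361894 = -401582.21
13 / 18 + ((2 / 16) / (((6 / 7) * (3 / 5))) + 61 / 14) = 5365 / 1008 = 5.32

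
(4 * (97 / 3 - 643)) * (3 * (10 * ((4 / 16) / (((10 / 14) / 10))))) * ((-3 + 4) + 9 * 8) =-18723040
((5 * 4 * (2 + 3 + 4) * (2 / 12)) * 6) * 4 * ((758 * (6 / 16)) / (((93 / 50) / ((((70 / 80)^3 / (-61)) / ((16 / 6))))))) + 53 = -387425699 / 968192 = -400.15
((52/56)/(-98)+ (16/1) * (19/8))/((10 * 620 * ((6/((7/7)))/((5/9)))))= 52123/91869120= 0.00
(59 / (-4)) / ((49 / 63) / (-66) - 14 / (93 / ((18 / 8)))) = 543213 / 12908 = 42.08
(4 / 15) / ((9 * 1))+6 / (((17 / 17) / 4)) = 3244 / 135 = 24.03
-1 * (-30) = 30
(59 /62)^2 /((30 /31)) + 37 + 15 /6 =150421 /3720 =40.44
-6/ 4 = -3/ 2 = -1.50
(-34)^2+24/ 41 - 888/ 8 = 42869/ 41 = 1045.59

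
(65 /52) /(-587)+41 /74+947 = 82319521 /86876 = 947.55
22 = 22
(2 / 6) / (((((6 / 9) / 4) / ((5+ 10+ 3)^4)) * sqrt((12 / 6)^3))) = 52488 * sqrt(2) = 74229.24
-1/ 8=-0.12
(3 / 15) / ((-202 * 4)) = -1 / 4040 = -0.00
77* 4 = 308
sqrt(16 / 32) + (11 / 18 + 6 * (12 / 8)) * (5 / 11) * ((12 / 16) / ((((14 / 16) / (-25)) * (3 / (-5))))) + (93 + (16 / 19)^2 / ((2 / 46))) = sqrt(2) / 2 + 66379598 / 250173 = 266.04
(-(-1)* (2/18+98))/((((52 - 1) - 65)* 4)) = -883/504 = -1.75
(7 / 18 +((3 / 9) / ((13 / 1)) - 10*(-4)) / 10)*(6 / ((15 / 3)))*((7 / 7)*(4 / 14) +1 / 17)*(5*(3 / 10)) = 15047 / 5525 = 2.72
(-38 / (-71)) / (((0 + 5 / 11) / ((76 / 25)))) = 31768 / 8875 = 3.58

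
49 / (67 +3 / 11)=0.73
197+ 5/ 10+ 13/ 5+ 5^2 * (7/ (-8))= 7129/ 40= 178.22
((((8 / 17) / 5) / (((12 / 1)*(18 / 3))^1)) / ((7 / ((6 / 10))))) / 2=1 / 17850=0.00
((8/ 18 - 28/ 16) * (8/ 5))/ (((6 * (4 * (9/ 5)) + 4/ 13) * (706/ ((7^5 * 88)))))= -32274242/ 320877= -100.58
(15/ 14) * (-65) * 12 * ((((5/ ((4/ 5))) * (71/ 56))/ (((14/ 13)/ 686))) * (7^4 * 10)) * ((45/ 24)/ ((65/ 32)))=-186985378125/ 2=-93492689062.50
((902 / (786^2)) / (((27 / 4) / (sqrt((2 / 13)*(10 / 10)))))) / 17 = 902*sqrt(26) / 921597183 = 0.00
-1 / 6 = -0.17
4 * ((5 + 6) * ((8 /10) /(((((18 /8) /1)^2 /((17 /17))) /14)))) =39424 /405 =97.34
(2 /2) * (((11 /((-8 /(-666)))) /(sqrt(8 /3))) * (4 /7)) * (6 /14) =10989 * sqrt(6) /196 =137.33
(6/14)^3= 27/343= 0.08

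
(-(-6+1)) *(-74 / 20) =-37 / 2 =-18.50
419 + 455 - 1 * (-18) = 892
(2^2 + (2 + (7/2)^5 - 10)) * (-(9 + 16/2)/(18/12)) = -283543/48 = -5907.15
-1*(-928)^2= -861184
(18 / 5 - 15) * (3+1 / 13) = -456 / 13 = -35.08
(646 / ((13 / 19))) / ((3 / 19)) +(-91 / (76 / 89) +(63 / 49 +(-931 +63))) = 5006.36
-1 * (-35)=35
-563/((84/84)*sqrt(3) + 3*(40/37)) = -833240/3431 + 770747*sqrt(3)/10293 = -113.16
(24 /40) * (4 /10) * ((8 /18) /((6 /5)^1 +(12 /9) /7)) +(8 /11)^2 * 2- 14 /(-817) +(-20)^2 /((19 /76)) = 57774044546 /36082805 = 1601.15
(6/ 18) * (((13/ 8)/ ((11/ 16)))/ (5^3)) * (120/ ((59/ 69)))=14352/ 16225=0.88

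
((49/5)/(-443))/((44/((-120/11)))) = 294/53603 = 0.01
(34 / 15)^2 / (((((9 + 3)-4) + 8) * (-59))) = -289 / 53100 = -0.01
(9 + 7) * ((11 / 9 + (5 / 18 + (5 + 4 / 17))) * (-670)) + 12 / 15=-6137132 / 85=-72201.55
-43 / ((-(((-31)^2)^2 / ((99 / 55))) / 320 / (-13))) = -321984 / 923521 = -0.35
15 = 15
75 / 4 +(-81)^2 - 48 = 26127 / 4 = 6531.75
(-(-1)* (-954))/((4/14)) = -3339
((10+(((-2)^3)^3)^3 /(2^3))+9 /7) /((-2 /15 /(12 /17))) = 10569638970 /119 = 88820495.55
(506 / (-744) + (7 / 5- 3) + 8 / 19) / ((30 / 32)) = -262796 / 132525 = -1.98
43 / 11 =3.91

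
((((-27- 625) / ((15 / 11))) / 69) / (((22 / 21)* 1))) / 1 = -6.61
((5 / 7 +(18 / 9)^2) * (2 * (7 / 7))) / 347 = 66 / 2429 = 0.03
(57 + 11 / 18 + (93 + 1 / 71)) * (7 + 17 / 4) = 962495 / 568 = 1694.53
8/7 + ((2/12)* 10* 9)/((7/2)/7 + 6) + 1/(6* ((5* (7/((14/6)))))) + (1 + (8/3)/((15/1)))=37997/8190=4.64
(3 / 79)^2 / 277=9 / 1728757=0.00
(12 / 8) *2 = 3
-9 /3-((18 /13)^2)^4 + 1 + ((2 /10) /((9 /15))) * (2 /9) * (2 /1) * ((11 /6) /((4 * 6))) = -12288209163565 /792890260812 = -15.50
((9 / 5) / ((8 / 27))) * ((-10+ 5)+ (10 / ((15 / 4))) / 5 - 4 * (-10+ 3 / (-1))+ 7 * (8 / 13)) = 818829 / 2600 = 314.93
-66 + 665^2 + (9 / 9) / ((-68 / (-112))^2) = 127784735 / 289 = 442161.71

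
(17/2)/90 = 17/180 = 0.09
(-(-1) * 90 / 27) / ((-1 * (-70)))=1 / 21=0.05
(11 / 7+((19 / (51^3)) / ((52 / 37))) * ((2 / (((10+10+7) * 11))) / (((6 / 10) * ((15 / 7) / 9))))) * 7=11267675689 / 1024331022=11.00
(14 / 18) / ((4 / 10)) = 35 / 18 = 1.94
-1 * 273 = -273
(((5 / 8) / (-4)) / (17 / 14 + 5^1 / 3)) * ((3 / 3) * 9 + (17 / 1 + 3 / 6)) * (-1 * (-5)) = -7.19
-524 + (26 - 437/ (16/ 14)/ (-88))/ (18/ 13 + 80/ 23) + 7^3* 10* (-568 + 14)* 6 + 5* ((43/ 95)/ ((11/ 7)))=-20159176330647/ 1768064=-11401836.32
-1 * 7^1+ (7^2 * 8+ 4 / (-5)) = 1921 / 5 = 384.20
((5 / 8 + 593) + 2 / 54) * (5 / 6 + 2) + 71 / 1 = 2271943 / 1296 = 1753.04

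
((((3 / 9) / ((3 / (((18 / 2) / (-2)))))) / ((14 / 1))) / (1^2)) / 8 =-1 / 224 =-0.00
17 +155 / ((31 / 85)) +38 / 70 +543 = 34494 / 35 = 985.54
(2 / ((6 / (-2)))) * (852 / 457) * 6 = -7.46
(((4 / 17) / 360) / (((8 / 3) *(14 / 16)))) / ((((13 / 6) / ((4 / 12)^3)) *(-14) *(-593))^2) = 1 / 842064592553730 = 0.00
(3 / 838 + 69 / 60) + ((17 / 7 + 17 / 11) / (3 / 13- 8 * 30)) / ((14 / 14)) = 762277121 / 670425140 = 1.14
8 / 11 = 0.73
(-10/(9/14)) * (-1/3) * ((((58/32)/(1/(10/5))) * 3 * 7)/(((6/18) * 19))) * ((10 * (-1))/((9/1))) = -35525/513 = -69.25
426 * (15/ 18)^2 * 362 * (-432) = -46263600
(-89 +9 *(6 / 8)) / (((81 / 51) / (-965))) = 5397245 / 108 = 49974.49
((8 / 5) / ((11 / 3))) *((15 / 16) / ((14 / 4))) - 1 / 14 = 1 / 22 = 0.05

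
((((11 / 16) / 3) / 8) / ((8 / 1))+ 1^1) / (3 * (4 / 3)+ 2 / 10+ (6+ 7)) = 15415 / 264192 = 0.06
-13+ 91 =78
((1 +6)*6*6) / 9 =28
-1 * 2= -2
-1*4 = -4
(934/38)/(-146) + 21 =20.83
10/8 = 5/4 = 1.25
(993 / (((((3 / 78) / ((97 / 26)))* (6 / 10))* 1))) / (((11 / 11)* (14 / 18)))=1444815 / 7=206402.14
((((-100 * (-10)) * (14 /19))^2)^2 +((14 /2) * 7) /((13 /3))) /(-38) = -499408000019157187 /64378574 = -7757363498.28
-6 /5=-1.20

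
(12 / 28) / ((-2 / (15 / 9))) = -5 / 14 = -0.36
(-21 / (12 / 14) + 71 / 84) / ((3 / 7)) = -1987 / 36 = -55.19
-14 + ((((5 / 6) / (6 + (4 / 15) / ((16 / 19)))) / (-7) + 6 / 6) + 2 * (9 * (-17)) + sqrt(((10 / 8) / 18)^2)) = -60924439 / 191016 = -318.95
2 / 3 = 0.67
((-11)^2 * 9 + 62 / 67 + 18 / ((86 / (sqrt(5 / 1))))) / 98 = 9 * sqrt(5) / 4214 + 73025 / 6566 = 11.13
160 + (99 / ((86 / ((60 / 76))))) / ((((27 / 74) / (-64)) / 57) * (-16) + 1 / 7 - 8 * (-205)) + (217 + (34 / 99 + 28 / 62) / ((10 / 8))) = 377.64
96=96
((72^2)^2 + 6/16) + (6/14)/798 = 200156482285/7448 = 26873856.38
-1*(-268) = 268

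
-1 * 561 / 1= -561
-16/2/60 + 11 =163/15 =10.87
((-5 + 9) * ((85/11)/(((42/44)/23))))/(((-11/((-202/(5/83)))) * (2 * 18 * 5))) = 13111012/10395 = 1261.28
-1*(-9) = 9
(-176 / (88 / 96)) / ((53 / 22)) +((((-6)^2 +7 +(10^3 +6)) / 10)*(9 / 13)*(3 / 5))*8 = 4631676 / 17225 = 268.89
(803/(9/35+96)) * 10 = 281050/3369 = 83.42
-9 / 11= -0.82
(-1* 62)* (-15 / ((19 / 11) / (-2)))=-20460 / 19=-1076.84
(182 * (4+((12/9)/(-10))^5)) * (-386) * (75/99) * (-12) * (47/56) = 716374677928/334125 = 2144031.96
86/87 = 0.99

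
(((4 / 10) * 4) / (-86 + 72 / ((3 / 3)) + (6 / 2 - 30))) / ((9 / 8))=-0.03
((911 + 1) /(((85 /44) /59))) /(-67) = -2367552 /5695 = -415.72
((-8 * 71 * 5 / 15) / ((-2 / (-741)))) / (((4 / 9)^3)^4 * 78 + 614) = -3301977854178198 / 28902174003697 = -114.25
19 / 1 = 19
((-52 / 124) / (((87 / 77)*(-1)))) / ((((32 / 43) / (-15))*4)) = -215215 / 115072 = -1.87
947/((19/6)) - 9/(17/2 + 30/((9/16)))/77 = 162316668/542773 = 299.05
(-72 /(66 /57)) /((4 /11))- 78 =-249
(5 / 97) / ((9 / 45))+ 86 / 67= 10017 / 6499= 1.54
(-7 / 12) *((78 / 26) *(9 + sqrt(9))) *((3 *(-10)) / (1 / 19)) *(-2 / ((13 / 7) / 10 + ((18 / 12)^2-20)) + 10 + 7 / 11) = 128680.27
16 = 16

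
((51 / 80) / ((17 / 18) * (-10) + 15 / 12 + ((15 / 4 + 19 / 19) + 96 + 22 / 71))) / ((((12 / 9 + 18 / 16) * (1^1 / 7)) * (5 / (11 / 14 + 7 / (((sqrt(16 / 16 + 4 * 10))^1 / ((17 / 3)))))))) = 1075437 / 350111900 + 27146637 * sqrt(41) / 7177293950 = 0.03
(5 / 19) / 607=5 / 11533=0.00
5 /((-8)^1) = -5 /8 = -0.62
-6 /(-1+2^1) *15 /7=-90 /7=-12.86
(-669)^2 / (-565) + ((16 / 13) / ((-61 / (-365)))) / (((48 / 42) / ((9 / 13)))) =-4587921999 / 5824585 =-787.68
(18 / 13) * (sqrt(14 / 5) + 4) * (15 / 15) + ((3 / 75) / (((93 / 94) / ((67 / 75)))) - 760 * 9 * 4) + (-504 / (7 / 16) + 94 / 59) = -3812396598184 / 133745625 + 18 * sqrt(70) / 65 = -28502.52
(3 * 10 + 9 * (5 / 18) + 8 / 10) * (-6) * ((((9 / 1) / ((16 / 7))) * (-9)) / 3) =188811 / 80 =2360.14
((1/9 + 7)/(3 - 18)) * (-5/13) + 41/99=2303/3861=0.60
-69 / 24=-23 / 8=-2.88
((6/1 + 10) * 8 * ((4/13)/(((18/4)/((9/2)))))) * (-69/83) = -35328/1079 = -32.74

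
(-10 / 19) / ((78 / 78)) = -10 / 19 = -0.53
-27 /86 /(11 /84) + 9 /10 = -7083 /4730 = -1.50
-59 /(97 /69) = -4071 /97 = -41.97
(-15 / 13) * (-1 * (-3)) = -3.46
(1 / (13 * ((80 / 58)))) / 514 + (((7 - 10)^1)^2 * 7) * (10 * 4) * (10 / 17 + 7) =86887382893 / 4543760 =19122.35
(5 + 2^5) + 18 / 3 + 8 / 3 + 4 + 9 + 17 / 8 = 1459 / 24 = 60.79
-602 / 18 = -301 / 9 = -33.44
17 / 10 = 1.70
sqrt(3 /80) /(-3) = -sqrt(15) /60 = -0.06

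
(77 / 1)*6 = 462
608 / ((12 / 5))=760 / 3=253.33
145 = 145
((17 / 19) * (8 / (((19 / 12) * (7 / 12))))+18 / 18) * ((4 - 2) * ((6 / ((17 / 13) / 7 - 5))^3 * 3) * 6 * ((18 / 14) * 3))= -2353.57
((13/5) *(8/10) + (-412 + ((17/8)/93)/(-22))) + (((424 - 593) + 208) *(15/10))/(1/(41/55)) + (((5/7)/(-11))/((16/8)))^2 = -80793091111/220558800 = -366.31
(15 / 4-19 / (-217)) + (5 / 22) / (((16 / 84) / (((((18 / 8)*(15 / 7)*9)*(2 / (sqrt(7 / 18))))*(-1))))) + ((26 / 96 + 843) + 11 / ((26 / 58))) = 118027957 / 135408-54675*sqrt(14) / 1232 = 705.60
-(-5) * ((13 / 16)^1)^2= 845 / 256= 3.30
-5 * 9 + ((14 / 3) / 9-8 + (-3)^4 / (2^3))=-9149 / 216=-42.36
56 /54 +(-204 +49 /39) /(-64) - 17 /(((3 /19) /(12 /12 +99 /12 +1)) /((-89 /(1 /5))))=11032043179 /22464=491098.79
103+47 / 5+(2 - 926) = -4058 / 5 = -811.60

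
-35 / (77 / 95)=-475 / 11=-43.18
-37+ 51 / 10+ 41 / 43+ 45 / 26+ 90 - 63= -6193 / 2795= -2.22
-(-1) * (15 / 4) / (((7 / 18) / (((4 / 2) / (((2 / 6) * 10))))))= 81 / 14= 5.79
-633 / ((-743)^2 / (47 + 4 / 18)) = -0.05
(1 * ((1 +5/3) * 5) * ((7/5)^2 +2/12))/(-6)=-638/135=-4.73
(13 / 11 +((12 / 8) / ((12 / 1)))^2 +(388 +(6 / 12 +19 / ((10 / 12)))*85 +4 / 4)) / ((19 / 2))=1668971 / 6688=249.55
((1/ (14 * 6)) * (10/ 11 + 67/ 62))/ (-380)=-1357/ 21769440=-0.00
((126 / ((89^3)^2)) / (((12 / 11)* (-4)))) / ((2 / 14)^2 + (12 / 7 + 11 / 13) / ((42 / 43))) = -441441 / 20072080379332868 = -0.00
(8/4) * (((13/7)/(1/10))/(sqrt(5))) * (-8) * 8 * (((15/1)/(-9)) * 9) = 49920 * sqrt(5)/7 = 15946.36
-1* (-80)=80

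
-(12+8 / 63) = -764 / 63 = -12.13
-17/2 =-8.50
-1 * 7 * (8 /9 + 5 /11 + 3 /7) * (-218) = 267704 /99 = 2704.08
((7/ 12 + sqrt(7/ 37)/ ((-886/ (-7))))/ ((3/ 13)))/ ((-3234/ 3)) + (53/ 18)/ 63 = 2215/ 49896 -13*sqrt(259)/ 15145284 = 0.04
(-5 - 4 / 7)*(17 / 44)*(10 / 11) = -3315 / 1694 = -1.96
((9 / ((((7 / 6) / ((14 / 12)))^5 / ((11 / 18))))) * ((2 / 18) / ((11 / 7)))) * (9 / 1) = 7 / 2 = 3.50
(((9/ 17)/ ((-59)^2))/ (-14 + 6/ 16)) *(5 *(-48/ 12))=1440/ 6450293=0.00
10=10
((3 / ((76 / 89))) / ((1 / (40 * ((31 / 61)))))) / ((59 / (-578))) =-47841060 / 68381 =-699.63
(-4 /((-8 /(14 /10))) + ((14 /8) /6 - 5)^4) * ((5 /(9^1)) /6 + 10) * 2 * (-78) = -1156835995757 /1492992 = -774844.07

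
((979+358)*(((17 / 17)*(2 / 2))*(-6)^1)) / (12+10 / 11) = -44121 / 71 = -621.42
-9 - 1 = -10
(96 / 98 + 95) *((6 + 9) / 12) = 23515 / 196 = 119.97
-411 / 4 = -102.75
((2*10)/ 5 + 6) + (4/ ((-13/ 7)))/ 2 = 116/ 13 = 8.92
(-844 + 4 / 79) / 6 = -11112 / 79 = -140.66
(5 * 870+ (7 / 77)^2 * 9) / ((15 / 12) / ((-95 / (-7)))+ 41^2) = 40003284 / 15459323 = 2.59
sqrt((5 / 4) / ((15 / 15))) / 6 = sqrt(5) / 12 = 0.19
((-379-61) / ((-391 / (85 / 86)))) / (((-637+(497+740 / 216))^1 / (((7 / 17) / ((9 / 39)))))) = -72072 / 4959835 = -0.01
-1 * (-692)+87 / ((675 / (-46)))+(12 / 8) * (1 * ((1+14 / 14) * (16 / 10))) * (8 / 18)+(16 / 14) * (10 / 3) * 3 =1101922 / 1575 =699.63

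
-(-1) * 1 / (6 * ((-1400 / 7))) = -1 / 1200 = -0.00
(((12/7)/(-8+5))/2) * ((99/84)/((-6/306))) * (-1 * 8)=-6732/49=-137.39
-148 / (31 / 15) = -2220 / 31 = -71.61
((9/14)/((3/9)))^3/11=19683/30184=0.65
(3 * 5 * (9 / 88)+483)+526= 88927 / 88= 1010.53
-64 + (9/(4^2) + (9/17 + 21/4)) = -15683/272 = -57.66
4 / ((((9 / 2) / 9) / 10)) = 80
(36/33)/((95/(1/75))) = 4/26125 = 0.00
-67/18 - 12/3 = -139/18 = -7.72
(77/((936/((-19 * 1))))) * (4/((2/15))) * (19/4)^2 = -2640715/2496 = -1057.98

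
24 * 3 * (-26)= -1872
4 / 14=0.29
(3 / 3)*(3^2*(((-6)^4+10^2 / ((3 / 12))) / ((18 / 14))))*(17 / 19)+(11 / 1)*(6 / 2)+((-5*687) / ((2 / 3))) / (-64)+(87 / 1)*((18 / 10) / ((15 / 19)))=664798363 / 60800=10934.18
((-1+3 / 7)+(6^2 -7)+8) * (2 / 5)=102 / 7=14.57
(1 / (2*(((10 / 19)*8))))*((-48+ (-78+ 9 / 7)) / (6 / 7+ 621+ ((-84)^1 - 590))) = 0.28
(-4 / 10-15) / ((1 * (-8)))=77 / 40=1.92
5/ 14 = 0.36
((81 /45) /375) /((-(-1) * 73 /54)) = 162 /45625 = 0.00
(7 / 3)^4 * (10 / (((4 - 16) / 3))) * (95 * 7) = -7983325 / 162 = -49279.78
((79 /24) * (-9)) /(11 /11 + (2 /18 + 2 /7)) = -14931 /704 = -21.21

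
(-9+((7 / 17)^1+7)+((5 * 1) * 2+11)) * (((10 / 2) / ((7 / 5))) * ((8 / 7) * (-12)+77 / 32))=-614625 / 784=-783.96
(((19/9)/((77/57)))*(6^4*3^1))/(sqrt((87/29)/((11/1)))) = 155952*sqrt(33)/77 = 11634.75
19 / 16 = 1.19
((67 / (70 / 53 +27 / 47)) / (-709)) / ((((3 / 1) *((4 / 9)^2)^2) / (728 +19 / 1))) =-272657793033 / 856880384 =-318.20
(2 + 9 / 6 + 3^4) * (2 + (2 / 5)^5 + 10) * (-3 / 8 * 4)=-4757181 / 3125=-1522.30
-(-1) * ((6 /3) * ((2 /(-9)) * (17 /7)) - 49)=-3155 /63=-50.08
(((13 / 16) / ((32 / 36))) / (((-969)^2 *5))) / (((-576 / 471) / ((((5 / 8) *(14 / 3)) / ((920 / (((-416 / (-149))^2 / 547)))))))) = -2414503 / 335695270705332480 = -0.00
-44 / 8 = -11 / 2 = -5.50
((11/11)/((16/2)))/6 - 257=-12335/48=-256.98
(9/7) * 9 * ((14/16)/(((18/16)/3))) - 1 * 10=17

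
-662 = -662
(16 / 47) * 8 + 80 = 3888 / 47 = 82.72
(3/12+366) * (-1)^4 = 1465/4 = 366.25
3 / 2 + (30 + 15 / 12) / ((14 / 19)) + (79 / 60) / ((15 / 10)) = 112867 / 2520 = 44.79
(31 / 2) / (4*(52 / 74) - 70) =-1147 / 4972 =-0.23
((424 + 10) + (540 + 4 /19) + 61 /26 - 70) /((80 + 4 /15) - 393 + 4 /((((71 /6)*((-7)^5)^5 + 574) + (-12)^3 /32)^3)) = -5798841224007521639219308963383074560412737903104569440819635575829469852305 /2000416504713930125295239658825548372647417164161076698242172712394523967722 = -2.90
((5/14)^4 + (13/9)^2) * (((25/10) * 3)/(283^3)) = 32714645/47018114484768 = 0.00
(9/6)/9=1/6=0.17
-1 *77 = -77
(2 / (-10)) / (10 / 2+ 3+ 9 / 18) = -2 / 85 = -0.02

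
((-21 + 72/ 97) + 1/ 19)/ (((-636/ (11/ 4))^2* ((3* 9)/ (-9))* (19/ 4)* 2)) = 2252899/ 169970837184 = 0.00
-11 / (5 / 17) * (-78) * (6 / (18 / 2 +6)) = 1166.88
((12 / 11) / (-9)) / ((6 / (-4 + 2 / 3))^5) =12500 / 1948617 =0.01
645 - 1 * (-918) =1563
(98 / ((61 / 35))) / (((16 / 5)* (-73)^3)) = -8575 / 189840296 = -0.00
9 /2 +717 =1443 /2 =721.50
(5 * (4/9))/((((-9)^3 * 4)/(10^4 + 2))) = -16670/2187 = -7.62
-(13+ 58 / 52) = -367 / 26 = -14.12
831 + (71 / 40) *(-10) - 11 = 3209 / 4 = 802.25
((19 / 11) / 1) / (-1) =-19 / 11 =-1.73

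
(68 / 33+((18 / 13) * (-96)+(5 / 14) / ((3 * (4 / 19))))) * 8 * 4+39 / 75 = -312986461 / 75075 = -4168.98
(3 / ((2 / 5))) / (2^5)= 15 / 64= 0.23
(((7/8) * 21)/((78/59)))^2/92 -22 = -79208455/3980288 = -19.90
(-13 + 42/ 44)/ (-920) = 53/ 4048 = 0.01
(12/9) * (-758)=-3032/3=-1010.67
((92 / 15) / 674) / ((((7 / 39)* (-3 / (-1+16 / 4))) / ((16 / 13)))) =-736 / 11795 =-0.06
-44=-44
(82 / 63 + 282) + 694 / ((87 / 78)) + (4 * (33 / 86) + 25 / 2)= 144480493 / 157122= 919.54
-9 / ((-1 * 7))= 1.29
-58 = -58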